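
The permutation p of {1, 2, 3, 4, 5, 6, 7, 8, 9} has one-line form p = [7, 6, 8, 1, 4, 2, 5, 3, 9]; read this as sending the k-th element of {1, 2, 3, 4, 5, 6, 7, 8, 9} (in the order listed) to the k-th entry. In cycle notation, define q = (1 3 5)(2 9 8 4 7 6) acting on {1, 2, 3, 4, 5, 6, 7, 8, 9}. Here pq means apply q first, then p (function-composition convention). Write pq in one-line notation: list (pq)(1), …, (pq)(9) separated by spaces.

Chase each element through q then p: 1 → 3 → 8; 2 → 9 → 9; 3 → 5 → 4; 4 → 7 → 5; 5 → 1 → 7; 6 → 2 → 6; 7 → 6 → 2; 8 → 4 → 1; 9 → 8 → 3.
So pq in one-line form is 8 9 4 5 7 6 2 1 3.

8 9 4 5 7 6 2 1 3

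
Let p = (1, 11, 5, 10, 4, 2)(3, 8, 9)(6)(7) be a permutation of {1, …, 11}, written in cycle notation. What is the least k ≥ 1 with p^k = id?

The disjoint cycles have lengths 6, 3, 1, 1.
The order of p is the least common multiple of its cycle lengths: lcm(6, 3) = 6.

6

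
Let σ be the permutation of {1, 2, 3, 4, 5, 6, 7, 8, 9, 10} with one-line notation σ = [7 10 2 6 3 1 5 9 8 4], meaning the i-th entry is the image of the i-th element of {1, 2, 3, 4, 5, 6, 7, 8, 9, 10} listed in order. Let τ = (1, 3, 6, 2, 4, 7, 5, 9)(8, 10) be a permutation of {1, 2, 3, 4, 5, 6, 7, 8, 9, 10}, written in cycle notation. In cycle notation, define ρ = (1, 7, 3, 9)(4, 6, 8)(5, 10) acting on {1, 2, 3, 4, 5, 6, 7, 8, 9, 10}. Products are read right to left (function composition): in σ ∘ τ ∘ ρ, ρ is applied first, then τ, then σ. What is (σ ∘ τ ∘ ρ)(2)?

Apply the permutations in order: ρ(2) = 2, then τ(2) = 4, then σ(4) = 6. So (σ ∘ τ ∘ ρ)(2) = 6.

6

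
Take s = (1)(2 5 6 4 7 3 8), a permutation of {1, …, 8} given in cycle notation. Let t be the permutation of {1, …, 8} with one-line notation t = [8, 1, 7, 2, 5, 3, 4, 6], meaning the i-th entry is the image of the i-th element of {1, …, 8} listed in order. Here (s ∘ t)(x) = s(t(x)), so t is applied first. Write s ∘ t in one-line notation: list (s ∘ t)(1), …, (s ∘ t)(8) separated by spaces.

2 1 3 5 6 8 7 4

Chase each element through t then s: 1 → 8 → 2; 2 → 1 → 1; 3 → 7 → 3; 4 → 2 → 5; 5 → 5 → 6; 6 → 3 → 8; 7 → 4 → 7; 8 → 6 → 4.
Collecting the images, s ∘ t = [2 1 3 5 6 8 7 4].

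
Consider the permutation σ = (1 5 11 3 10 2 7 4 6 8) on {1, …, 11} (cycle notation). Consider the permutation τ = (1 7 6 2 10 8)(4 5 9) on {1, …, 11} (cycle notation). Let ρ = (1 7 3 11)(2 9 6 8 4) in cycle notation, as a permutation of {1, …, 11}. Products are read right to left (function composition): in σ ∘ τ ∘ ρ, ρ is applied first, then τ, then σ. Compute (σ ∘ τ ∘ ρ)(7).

Chase 7: ρ(7) = 3; τ(3) = 3; σ(3) = 10. Hence (σ ∘ τ ∘ ρ)(7) = 10.

10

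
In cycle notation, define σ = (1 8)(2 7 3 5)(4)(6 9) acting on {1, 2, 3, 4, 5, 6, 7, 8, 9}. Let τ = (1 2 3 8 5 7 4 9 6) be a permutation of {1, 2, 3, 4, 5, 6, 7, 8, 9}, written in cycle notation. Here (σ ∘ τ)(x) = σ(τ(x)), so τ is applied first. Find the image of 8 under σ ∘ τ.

2

(σ ∘ τ)(8) = σ(τ(8)). τ(8) = 5, then σ(5) = 2. So (σ ∘ τ)(8) = 2.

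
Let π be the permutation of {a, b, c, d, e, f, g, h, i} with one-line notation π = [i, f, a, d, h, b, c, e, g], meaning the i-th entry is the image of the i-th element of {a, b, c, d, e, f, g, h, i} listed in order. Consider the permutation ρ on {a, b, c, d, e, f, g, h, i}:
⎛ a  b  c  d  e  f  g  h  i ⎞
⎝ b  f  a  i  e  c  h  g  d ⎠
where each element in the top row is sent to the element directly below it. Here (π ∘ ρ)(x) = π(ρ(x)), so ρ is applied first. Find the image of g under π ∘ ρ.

(π ∘ ρ)(g) = π(ρ(g)). ρ(g) = h, then π(h) = e. So (π ∘ ρ)(g) = e.

e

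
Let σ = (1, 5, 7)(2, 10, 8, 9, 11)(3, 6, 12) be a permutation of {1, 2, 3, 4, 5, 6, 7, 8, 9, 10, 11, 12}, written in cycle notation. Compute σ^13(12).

3

12 lies in the 3-cycle (3, 6, 12).
Powers repeat with period 3 on this cycle, and 13 mod 3 = 1, so σ^13(12) = σ^1(12).
Stepping 1 place around the cycle: 12 → 3.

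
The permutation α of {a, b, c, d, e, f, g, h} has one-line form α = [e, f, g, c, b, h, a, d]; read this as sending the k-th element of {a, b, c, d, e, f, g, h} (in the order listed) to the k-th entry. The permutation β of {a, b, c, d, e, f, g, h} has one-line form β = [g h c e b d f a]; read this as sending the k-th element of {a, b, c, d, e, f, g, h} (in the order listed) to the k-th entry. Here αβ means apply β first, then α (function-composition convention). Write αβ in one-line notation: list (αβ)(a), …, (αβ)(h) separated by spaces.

Chase each element through β then α: a → g → a; b → h → d; c → c → g; d → e → b; e → b → f; f → d → c; g → f → h; h → a → e.
So αβ in one-line form is a d g b f c h e.

a d g b f c h e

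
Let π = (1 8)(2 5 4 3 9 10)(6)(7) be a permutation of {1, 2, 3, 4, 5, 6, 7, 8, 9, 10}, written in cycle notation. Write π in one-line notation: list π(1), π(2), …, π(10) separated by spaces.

8 5 9 3 4 6 7 1 10 2

Each element maps to the next entry in its cycle (wrapping to the front): 1↦8, 2↦5, 3↦9, 4↦3, 5↦4, 6↦6, 7↦7, 8↦1, 9↦10, 10↦2.
So the one-line form is 8 5 9 3 4 6 7 1 10 2.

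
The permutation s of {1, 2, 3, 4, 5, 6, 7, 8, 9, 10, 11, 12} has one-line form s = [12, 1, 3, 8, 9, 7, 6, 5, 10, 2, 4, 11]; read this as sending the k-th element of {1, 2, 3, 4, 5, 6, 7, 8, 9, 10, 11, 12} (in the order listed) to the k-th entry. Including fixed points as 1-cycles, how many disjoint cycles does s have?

3

The cycle decomposition is (1, 12, 11, 4, 8, 5, 9, 10, 2)(3)(6, 7), which has 3 cycles (counting 1-cycles).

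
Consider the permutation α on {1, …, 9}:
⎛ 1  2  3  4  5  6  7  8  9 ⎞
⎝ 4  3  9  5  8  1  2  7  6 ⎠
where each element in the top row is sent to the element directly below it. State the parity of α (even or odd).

even

In disjoint-cycle form the cycle lengths are 9.
A cycle of length ℓ contributes ℓ−1 transpositions, so α is a product of 8 transpositions — even.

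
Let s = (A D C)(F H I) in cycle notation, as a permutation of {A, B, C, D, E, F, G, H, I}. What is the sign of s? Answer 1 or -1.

The cycle lengths are 3, 3, 1, 1, 1.
A cycle of length ℓ contributes ℓ−1 transpositions, so s is a product of 2 + 2 = 4 transpositions — even.

1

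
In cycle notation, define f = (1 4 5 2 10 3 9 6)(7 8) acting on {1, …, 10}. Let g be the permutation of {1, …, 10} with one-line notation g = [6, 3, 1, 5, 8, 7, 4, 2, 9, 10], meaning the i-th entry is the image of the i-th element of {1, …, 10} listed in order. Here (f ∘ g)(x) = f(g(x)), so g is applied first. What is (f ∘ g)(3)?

4

First apply g: g(3) = 1, then f(1) = 4. Thus (f ∘ g)(3) = 4.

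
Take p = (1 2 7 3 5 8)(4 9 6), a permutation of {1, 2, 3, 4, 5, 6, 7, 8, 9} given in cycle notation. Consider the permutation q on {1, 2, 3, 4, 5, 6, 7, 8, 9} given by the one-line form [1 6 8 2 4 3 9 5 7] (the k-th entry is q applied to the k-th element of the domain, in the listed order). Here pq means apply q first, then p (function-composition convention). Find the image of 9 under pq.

First apply q: q(9) = 7, then p(7) = 3. Thus (pq)(9) = 3.

3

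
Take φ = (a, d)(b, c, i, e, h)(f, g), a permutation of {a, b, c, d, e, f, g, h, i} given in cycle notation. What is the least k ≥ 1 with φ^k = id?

10

The cycle type of φ is (5, 2, 2).
The order is lcm(5, 2, 2) = 10.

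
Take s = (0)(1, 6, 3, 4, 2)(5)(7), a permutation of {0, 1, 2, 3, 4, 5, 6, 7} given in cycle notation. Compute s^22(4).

4 lies in the 5-cycle (1, 6, 3, 4, 2).
Powers repeat with period 5 on this cycle, and 22 mod 5 = 2, so s^22(4) = s^2(4).
Stepping 2 places around the cycle: 4 → 2 → 1.

1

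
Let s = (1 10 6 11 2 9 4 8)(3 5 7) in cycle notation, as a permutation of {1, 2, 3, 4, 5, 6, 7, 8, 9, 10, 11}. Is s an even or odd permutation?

The cycle lengths are 8, 3.
A cycle is odd iff its length is even; s has 1 even-length cycle, so sgn(s) = (−1)^1 and s is odd.

odd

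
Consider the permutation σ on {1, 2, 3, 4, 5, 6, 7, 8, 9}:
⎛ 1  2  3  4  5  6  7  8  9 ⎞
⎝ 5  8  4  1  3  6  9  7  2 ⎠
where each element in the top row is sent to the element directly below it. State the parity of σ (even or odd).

In disjoint-cycle form the cycle lengths are 4, 4, 1.
A cycle of length ℓ contributes ℓ−1 transpositions, so σ is a product of 3 + 3 = 6 transpositions — even.

even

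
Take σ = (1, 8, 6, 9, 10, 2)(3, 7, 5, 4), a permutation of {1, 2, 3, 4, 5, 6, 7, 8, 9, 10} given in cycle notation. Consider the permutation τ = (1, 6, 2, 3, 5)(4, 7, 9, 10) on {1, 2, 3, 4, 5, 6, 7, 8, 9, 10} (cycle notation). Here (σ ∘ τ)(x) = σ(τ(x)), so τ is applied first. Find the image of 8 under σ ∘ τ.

(σ ∘ τ)(8) = σ(τ(8)). τ(8) = 8, then σ(8) = 6. So (σ ∘ τ)(8) = 6.

6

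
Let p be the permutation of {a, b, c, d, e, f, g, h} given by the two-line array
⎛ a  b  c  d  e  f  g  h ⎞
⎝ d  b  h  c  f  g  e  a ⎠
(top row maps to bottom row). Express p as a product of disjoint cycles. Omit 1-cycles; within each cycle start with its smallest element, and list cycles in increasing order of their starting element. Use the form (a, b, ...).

(a, d, c, h)(e, f, g)

Start at a and follow images: a → d → c → h → a, giving the cycle (a, d, c, h).
Repeating from the next unused element and collecting all non-trivial cycles gives (a, d, c, h)(e, f, g).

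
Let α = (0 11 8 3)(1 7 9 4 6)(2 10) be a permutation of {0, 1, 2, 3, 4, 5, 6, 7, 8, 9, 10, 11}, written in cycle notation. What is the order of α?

The disjoint cycles have lengths 5, 4, 2, 1.
The order of α is the least common multiple of its cycle lengths: lcm(5, 4, 2) = 20.

20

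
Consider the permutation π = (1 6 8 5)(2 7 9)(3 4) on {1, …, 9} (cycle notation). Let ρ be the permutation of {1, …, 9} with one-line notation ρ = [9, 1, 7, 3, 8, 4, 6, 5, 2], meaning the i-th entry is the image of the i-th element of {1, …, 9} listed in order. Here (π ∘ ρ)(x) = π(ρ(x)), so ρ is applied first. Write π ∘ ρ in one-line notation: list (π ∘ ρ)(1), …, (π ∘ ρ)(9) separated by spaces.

For each element, apply ρ then π: 1 → 9 → 2; 2 → 1 → 6; 3 → 7 → 9; 4 → 3 → 4; 5 → 8 → 5; 6 → 4 → 3; 7 → 6 → 8; 8 → 5 → 1; 9 → 2 → 7.
So π ∘ ρ in one-line form is 2 6 9 4 5 3 8 1 7.

2 6 9 4 5 3 8 1 7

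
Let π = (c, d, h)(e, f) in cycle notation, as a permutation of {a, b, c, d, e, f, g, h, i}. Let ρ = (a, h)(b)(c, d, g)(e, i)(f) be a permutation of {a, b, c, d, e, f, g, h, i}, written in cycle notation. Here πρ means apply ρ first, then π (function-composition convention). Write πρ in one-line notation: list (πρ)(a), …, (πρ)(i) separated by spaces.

c b h g i e d a f

(πρ)(x) = π(ρ(x)). Computing each image: π(ρ(a)) = π(h) = c, π(ρ(b)) = π(b) = b, π(ρ(c)) = π(d) = h, π(ρ(d)) = π(g) = g, π(ρ(e)) = π(i) = i, π(ρ(f)) = π(f) = e, π(ρ(g)) = π(c) = d, π(ρ(h)) = π(a) = a, π(ρ(i)) = π(e) = f.
Hence πρ = [c b h g i e d a f].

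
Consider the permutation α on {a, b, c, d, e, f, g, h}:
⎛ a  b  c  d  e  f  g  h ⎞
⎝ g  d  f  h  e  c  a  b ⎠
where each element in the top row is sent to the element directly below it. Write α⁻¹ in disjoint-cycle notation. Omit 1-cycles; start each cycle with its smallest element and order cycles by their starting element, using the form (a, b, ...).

(a, g)(b, h, d)(c, f)

The cycle decomposition of α is (a, g)(b, d, h)(c, f).
The inverse reverses every cycle; in canonical form, α⁻¹ = (a, g)(b, h, d)(c, f).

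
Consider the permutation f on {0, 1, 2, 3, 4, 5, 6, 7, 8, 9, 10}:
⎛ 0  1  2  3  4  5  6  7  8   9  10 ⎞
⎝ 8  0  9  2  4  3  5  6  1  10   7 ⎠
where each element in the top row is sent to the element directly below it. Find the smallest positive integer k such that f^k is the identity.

Decomposing into disjoint cycles gives cycle lengths 7, 3, 1.
The order of f is the least common multiple of its cycle lengths: lcm(7, 3) = 21.

21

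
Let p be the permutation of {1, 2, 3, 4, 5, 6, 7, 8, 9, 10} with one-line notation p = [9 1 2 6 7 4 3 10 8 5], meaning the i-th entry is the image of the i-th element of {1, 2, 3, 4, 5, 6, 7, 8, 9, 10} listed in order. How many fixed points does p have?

0

No element satisfies p(x) = x, so there are 0 fixed points.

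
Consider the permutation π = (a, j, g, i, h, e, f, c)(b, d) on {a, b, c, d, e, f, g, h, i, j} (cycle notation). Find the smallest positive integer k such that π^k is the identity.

8

The cycle type of π is (8, 2).
The order of π is the least common multiple of its cycle lengths: lcm(8, 2) = 8.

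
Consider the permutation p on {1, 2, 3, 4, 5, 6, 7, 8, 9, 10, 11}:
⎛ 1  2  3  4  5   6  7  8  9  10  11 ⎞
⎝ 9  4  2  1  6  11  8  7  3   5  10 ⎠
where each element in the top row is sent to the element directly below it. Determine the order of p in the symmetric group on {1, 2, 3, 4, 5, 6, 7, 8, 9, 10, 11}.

20

Decomposing into disjoint cycles gives cycle lengths 5, 4, 2.
The order of p is the least common multiple of its cycle lengths: lcm(5, 4, 2) = 20.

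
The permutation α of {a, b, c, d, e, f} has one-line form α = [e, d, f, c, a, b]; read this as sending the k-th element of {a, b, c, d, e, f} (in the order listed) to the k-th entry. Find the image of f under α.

f is element number 6 of the domain, and entry number 6 of the one-line form is b, so α(f) = b.

b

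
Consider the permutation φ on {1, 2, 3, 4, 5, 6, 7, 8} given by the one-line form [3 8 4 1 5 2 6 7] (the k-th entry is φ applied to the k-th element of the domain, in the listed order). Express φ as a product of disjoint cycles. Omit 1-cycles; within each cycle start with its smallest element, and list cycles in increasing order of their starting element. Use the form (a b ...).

Iterating φ from 1 gives 1 → 3 → 4 → 1; that is the 3-cycle (1 3 4).
Repeating from the next unused element and collecting all non-trivial cycles gives (1 3 4)(2 8 7 6).

(1 3 4)(2 8 7 6)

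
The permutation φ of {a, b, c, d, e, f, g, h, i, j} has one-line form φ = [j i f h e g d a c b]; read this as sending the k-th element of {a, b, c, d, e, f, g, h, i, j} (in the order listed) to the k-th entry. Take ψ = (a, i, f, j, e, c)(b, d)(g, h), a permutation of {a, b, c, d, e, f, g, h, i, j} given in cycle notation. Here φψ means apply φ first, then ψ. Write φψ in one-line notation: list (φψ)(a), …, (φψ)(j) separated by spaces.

(φψ)(x) = ψ(φ(x)). Computing each image: ψ(φ(a)) = ψ(j) = e, ψ(φ(b)) = ψ(i) = f, ψ(φ(c)) = ψ(f) = j, ψ(φ(d)) = ψ(h) = g, ψ(φ(e)) = ψ(e) = c, ψ(φ(f)) = ψ(g) = h, ψ(φ(g)) = ψ(d) = b, ψ(φ(h)) = ψ(a) = i, ψ(φ(i)) = ψ(c) = a, ψ(φ(j)) = ψ(b) = d.
Hence φψ = [e f j g c h b i a d].

e f j g c h b i a d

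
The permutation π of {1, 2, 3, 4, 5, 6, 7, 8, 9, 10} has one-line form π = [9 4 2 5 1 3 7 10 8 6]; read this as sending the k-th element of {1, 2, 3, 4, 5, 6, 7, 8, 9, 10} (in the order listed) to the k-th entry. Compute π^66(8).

3

Tracing 8 → 10 → … returns to 8 after 9 steps, so 8 lies in a 9-cycle (1 9 8 10 6 3 2 4 5).
On a 9-cycle, π^9 is the identity, so π^66 = π^3 there (66 ≡ 3 mod 9).
Stepping 3 places around the cycle: 8 → 10 → 6 → 3.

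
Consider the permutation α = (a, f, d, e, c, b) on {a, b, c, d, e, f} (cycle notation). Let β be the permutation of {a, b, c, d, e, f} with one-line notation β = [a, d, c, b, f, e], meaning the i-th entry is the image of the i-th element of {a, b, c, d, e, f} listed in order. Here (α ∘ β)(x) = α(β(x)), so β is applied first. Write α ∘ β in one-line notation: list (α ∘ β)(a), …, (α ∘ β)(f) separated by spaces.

(α ∘ β)(x) = α(β(x)). Computing each image: α(β(a)) = α(a) = f, α(β(b)) = α(d) = e, α(β(c)) = α(c) = b, α(β(d)) = α(b) = a, α(β(e)) = α(f) = d, α(β(f)) = α(e) = c.
Hence α ∘ β = [f e b a d c].

f e b a d c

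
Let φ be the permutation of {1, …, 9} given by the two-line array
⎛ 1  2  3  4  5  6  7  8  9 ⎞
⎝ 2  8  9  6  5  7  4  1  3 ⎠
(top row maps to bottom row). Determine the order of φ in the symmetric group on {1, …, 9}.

6

The disjoint-cycle form of φ has cycle lengths 3, 3, 2, 1.
Since disjoint cycles commute, ord(φ) = lcm(3, 3, 2) = 6.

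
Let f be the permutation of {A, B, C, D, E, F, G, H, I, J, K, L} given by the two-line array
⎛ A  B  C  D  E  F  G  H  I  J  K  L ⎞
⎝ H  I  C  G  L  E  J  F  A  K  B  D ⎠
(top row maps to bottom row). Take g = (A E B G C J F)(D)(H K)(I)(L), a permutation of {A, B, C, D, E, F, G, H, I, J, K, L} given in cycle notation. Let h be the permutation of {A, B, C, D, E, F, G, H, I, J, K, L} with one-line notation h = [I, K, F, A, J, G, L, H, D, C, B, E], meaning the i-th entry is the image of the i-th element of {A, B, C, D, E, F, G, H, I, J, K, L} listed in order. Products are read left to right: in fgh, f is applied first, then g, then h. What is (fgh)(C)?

(fgh)(C) = h(g(f(C))). f(C) = C, then g(C) = J, then h(J) = C, so the result is C.

C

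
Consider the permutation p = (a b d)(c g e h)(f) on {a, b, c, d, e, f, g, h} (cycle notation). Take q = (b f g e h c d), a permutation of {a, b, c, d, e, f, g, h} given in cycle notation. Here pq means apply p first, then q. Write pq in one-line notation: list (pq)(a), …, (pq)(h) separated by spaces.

(pq)(x) = q(p(x)). Computing each image: q(p(a)) = q(b) = f, q(p(b)) = q(d) = b, q(p(c)) = q(g) = e, q(p(d)) = q(a) = a, q(p(e)) = q(h) = c, q(p(f)) = q(f) = g, q(p(g)) = q(e) = h, q(p(h)) = q(c) = d.
Hence pq = [f b e a c g h d].

f b e a c g h d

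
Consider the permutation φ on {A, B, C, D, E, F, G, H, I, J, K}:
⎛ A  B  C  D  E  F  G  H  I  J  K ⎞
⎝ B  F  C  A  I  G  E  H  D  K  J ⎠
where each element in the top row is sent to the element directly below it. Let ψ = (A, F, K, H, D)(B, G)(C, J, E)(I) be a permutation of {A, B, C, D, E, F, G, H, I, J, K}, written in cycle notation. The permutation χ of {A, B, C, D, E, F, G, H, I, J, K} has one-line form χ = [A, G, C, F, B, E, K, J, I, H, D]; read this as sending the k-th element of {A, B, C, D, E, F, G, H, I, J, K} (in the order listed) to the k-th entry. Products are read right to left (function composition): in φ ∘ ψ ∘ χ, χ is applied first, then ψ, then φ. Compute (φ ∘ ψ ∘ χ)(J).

A

(φ ∘ ψ ∘ χ)(J) = φ(ψ(χ(J))). χ(J) = H, then ψ(H) = D, then φ(D) = A, so the result is A.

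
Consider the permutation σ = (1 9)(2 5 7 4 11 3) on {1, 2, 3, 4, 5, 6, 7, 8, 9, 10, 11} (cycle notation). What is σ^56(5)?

4

5 lies in the 6-cycle (2 5 7 4 11 3).
Since the cycle has length 6, σ^56 acts on it the same as σ^2 (56 mod 6 = 2).
Advancing 2 steps from 5: 5 → 7 → 4.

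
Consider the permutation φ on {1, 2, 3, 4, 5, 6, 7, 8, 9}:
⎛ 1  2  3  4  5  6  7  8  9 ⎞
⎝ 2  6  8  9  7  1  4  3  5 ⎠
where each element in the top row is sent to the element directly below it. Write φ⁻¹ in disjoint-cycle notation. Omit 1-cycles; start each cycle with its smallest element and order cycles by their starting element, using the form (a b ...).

(1 6 2)(3 8)(4 7 5 9)

First write φ in disjoint cycles: (1 2 6)(3 8)(4 9 5 7).
The inverse reverses every cycle; in canonical form, φ⁻¹ = (1 6 2)(3 8)(4 7 5 9).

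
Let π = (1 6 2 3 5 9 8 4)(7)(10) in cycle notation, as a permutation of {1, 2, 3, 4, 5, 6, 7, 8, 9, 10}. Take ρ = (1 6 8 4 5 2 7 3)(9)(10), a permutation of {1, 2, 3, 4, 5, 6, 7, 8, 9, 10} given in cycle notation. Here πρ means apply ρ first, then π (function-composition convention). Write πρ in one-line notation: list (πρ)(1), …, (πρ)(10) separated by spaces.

For each element, apply ρ then π: 1 → 6 → 2; 2 → 7 → 7; 3 → 1 → 6; 4 → 5 → 9; 5 → 2 → 3; 6 → 8 → 4; 7 → 3 → 5; 8 → 4 → 1; 9 → 9 → 8; 10 → 10 → 10.
So πρ in one-line form is 2 7 6 9 3 4 5 1 8 10.

2 7 6 9 3 4 5 1 8 10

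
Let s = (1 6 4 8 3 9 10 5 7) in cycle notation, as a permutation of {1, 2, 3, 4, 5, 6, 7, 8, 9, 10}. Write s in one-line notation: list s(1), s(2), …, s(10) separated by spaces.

Reading each image from the cycles: 1↦6, 2↦2, 3↦9, 4↦8, 5↦7, 6↦4, 7↦1, 8↦3, 9↦10, 10↦5.
Listing these in domain order gives 6 2 9 8 7 4 1 3 10 5.

6 2 9 8 7 4 1 3 10 5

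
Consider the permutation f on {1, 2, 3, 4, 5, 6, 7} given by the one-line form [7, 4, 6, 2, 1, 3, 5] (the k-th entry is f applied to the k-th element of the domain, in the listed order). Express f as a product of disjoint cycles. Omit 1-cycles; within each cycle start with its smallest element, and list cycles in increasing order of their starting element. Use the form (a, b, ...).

(1, 7, 5)(2, 4)(3, 6)

From 1: 1 → 7 → 5 → 1, closing the cycle (1, 7, 5).
Continuing from each remaining unvisited element yields (1, 7, 5)(2, 4)(3, 6).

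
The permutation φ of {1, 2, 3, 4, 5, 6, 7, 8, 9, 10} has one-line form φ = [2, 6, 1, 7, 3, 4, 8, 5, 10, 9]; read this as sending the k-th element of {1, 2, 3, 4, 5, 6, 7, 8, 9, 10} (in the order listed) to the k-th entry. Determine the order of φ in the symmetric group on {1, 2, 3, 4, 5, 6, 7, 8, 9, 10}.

Decomposing into disjoint cycles gives cycle lengths 8, 2.
Since disjoint cycles commute, ord(φ) = lcm(8, 2) = 8.

8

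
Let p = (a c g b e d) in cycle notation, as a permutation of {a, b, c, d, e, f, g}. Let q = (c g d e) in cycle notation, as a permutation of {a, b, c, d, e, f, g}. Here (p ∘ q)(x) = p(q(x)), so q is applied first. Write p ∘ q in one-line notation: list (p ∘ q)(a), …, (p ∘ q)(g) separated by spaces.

c e b d g f a

Chase each element through q then p: a → a → c; b → b → e; c → g → b; d → e → d; e → c → g; f → f → f; g → d → a.
Collecting the images, p ∘ q = [c e b d g f a].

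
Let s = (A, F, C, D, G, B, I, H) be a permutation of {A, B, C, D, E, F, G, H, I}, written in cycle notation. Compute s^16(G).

G lies in the 8-cycle (A, F, C, D, G, B, I, H).
Powers repeat with period 8 on this cycle, and 16 mod 8 = 0, so s^16(G) = s^0(G).
So s^16(G) = G.

G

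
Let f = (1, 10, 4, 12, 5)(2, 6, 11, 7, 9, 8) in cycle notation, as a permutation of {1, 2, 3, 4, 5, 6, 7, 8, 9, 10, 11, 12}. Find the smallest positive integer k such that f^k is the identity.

The cycle type of f is (6, 5, 1).
The order of f is the least common multiple of its cycle lengths: lcm(6, 5) = 30.

30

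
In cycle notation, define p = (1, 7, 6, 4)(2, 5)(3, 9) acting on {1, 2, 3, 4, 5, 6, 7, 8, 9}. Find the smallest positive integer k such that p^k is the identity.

4

The disjoint cycles have lengths 4, 2, 2, 1.
The order of p is the least common multiple of its cycle lengths: lcm(4, 2, 2) = 4.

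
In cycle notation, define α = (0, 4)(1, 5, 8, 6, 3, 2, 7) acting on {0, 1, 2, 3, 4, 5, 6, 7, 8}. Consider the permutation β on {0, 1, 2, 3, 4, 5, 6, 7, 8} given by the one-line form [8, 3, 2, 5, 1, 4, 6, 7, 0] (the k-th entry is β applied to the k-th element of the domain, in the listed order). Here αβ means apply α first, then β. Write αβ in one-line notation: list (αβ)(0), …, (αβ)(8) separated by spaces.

(αβ)(x) = β(α(x)). Computing each image: β(α(0)) = β(4) = 1, β(α(1)) = β(5) = 4, β(α(2)) = β(7) = 7, β(α(3)) = β(2) = 2, β(α(4)) = β(0) = 8, β(α(5)) = β(8) = 0, β(α(6)) = β(3) = 5, β(α(7)) = β(1) = 3, β(α(8)) = β(6) = 6.
Hence αβ = [1 4 7 2 8 0 5 3 6].

1 4 7 2 8 0 5 3 6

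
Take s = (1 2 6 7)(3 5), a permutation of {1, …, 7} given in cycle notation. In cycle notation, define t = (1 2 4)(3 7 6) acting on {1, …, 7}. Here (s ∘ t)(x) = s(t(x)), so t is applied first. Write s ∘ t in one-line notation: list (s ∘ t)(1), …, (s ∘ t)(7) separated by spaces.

For each element, apply t then s: 1 → 2 → 6; 2 → 4 → 4; 3 → 7 → 1; 4 → 1 → 2; 5 → 5 → 3; 6 → 3 → 5; 7 → 6 → 7.
So s ∘ t in one-line form is 6 4 1 2 3 5 7.

6 4 1 2 3 5 7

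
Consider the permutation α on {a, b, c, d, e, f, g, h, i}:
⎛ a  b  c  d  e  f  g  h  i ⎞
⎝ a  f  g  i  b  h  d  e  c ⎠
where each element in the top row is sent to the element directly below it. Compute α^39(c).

i

Tracing c → g → … returns to c after 4 steps, so c lies in a 4-cycle (c g d i).
On a 4-cycle, α^4 is the identity, so α^39 = α^3 there (39 ≡ 3 mod 4).
Stepping 3 places around the cycle: c → g → d → i.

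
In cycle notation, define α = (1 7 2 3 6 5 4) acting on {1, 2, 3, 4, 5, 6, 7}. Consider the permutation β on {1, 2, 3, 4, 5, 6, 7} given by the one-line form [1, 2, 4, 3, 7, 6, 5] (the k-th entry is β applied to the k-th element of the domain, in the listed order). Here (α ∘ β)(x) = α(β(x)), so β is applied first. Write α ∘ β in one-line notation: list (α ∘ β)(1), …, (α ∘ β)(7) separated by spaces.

7 3 1 6 2 5 4

For each element, apply β then α: 1 → 1 → 7; 2 → 2 → 3; 3 → 4 → 1; 4 → 3 → 6; 5 → 7 → 2; 6 → 6 → 5; 7 → 5 → 4.
So α ∘ β in one-line form is 7 3 1 6 2 5 4.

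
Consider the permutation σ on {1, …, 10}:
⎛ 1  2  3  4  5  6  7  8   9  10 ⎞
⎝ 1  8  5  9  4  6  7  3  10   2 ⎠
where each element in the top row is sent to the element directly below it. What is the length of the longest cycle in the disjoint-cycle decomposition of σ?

7

Decomposing into disjoint cycles gives (2 8 3 5 4 9 10); the longest has length 7.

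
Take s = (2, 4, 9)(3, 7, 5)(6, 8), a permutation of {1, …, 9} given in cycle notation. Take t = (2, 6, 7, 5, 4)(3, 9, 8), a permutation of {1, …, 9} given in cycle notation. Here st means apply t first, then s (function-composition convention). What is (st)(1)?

(st)(1) = s(t(1)). t(1) = 1, then s(1) = 1. So (st)(1) = 1.

1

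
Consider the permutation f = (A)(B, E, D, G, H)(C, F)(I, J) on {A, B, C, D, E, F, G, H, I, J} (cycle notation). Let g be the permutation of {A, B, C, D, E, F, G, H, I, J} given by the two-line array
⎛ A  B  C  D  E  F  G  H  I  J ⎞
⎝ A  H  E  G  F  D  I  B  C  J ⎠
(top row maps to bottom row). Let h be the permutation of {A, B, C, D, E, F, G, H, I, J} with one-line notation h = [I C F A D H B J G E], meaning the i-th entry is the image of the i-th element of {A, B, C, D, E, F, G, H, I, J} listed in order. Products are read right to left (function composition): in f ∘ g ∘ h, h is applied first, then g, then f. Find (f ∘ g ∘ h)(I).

Chase I: h(I) = G; g(G) = I; f(I) = J. Hence (f ∘ g ∘ h)(I) = J.

J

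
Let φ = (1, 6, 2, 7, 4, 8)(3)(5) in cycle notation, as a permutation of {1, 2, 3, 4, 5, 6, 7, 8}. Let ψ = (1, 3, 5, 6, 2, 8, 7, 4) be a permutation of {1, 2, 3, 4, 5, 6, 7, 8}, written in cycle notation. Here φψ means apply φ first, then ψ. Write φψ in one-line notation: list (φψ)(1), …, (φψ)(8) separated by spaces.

2 4 5 7 6 8 1 3

(φψ)(x) = ψ(φ(x)). Computing each image: ψ(φ(1)) = ψ(6) = 2, ψ(φ(2)) = ψ(7) = 4, ψ(φ(3)) = ψ(3) = 5, ψ(φ(4)) = ψ(8) = 7, ψ(φ(5)) = ψ(5) = 6, ψ(φ(6)) = ψ(2) = 8, ψ(φ(7)) = ψ(4) = 1, ψ(φ(8)) = ψ(1) = 3.
Hence φψ = [2 4 5 7 6 8 1 3].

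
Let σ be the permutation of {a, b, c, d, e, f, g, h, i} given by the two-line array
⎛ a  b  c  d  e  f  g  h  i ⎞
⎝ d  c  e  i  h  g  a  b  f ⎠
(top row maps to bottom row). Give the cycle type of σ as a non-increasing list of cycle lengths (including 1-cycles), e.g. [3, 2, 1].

[5, 4]

The disjoint cycles are (a d i f g)(b c e h), with lengths 5, 4 in non-increasing order.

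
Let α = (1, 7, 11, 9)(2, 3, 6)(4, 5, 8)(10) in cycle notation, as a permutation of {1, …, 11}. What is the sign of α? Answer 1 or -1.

-1

The cycle lengths are 4, 3, 3, 1.
A cycle is odd iff its length is even; α has 1 even-length cycle, so sgn(α) = (−1)^1 and α is odd.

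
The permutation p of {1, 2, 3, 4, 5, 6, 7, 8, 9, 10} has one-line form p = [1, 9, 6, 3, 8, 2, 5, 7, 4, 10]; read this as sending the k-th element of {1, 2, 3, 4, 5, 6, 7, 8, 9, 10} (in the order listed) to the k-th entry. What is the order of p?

Decomposing into disjoint cycles gives cycle lengths 5, 3, 1, 1.
Since disjoint cycles commute, ord(p) = lcm(5, 3) = 15.

15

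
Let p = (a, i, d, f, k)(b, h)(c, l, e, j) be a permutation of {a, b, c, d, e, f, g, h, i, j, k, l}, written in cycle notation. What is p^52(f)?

a

f lies in the 5-cycle (a, i, d, f, k).
Powers repeat with period 5 on this cycle, and 52 mod 5 = 2, so p^52(f) = p^2(f).
Stepping 2 places around the cycle: f → k → a.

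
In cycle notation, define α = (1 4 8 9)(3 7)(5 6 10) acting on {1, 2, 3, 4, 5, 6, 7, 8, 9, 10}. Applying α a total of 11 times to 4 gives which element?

4 lies in the 4-cycle (1 4 8 9).
Powers repeat with period 4 on this cycle, and 11 mod 4 = 3, so α^11(4) = α^3(4).
Advancing 3 steps from 4: 4 → 8 → 9 → 1.

1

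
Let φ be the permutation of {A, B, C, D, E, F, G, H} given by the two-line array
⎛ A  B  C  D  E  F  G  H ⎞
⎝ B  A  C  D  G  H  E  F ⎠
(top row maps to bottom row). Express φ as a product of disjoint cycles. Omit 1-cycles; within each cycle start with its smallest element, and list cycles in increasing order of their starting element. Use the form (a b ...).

From A: A → B → A, closing the cycle (A B).
Continuing from each remaining unvisited element yields (A B)(E G)(F H).

(A B)(E G)(F H)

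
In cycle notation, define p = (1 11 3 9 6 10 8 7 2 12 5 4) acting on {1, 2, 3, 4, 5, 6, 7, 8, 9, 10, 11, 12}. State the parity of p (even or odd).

odd

The cycle lengths are 12.
A cycle is odd iff its length is even; p has 1 even-length cycle, so sgn(p) = (−1)^1 and p is odd.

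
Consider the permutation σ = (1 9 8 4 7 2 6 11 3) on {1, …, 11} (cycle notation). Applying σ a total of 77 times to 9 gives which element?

9 lies in the 9-cycle (1 9 8 4 7 2 6 11 3).
On a 9-cycle, σ^9 is the identity, so σ^77 = σ^5 there (77 ≡ 5 mod 9).
Stepping 5 places around the cycle: 9 → 8 → 4 → 7 → 2 → 6.

6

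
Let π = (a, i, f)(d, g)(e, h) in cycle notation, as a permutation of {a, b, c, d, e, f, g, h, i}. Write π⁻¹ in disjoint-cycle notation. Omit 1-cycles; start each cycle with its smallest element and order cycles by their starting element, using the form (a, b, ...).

Inverting a permutation written in cycle notation just reverses the order within every cycle.
After reversing and putting each cycle's least element first, π⁻¹ = (a, f, i)(d, g)(e, h).

(a, f, i)(d, g)(e, h)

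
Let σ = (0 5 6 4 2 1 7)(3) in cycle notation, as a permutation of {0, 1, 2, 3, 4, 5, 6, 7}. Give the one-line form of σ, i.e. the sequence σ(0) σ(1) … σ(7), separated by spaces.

Image by image: 0↦5, 1↦7, 2↦1, 3↦3, 4↦2, 5↦6, 6↦4, 7↦0.
Listing these in domain order gives 5 7 1 3 2 6 4 0.

5 7 1 3 2 6 4 0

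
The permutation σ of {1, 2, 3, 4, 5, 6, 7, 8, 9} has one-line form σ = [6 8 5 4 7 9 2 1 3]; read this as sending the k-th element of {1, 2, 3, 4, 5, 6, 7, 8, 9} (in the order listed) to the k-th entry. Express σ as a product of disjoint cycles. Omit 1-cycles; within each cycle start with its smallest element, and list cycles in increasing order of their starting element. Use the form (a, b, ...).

(1, 6, 9, 3, 5, 7, 2, 8)

From 1: 1 → 6 → 9 → 3 → 5 → 7 → 2 → 8 → 1, closing the cycle (1, 6, 9, 3, 5, 7, 2, 8).
Continuing from each remaining unvisited element yields (1, 6, 9, 3, 5, 7, 2, 8).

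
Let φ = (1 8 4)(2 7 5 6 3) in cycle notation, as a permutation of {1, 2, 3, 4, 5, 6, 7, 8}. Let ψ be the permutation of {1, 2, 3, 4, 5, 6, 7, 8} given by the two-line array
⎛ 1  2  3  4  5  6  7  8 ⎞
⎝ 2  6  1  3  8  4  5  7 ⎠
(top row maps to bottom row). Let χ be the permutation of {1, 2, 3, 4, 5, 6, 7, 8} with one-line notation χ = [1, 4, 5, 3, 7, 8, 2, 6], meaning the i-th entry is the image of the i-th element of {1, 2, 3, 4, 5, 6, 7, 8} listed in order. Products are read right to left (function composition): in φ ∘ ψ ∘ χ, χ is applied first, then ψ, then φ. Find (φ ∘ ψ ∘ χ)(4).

Chase 4: χ(4) = 3; ψ(3) = 1; φ(1) = 8. Hence (φ ∘ ψ ∘ χ)(4) = 8.

8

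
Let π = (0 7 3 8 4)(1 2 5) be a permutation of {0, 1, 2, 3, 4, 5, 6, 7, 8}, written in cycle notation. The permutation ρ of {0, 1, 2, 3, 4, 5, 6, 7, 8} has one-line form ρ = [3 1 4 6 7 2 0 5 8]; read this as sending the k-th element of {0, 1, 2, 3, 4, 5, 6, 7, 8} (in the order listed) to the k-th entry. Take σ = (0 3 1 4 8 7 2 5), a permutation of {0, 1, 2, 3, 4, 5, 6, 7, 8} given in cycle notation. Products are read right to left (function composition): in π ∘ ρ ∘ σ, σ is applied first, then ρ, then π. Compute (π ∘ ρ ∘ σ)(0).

Apply the permutations in order: σ(0) = 3, then ρ(3) = 6, then π(6) = 6. So (π ∘ ρ ∘ σ)(0) = 6.

6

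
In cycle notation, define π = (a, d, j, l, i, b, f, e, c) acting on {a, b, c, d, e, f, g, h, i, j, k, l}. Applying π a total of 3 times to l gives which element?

f

l lies in the 9-cycle (a, d, j, l, i, b, f, e, c).
Stepping 3 places around the cycle: l → i → b → f.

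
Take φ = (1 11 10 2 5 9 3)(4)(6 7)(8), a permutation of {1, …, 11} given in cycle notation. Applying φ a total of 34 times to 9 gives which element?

9 lies in the 7-cycle (1 11 10 2 5 9 3).
On a 7-cycle, φ^7 is the identity, so φ^34 = φ^6 there (34 ≡ 6 mod 7).
Advancing 6 steps from 9: 9 → 3 → 1 → 11 → 10 → 2 → 5.

5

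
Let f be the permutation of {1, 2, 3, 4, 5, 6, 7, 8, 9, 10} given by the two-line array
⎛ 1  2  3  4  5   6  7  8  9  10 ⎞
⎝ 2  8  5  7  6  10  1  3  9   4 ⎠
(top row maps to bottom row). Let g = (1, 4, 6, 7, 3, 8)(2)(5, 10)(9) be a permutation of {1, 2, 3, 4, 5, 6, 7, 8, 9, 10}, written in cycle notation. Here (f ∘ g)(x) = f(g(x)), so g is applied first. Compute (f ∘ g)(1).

(f ∘ g)(1) = f(g(1)). g(1) = 4, then f(4) = 7. So (f ∘ g)(1) = 7.

7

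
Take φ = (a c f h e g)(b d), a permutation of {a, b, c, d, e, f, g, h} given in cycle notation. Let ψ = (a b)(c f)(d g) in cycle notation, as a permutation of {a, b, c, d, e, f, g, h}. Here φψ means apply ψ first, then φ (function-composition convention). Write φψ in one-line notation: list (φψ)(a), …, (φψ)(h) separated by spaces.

Chase each element through ψ then φ: a → b → d; b → a → c; c → f → h; d → g → a; e → e → g; f → c → f; g → d → b; h → h → e.
Collecting the images, φψ = [d c h a g f b e].

d c h a g f b e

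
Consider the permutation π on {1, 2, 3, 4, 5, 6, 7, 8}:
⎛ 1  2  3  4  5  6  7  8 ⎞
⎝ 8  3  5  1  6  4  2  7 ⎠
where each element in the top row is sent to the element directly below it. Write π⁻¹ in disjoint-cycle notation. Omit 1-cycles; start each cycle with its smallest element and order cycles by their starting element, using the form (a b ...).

The cycle decomposition of π is (1 8 7 2 3 5 6 4).
The inverse reverses every cycle; in canonical form, π⁻¹ = (1 4 6 5 3 2 7 8).

(1 4 6 5 3 2 7 8)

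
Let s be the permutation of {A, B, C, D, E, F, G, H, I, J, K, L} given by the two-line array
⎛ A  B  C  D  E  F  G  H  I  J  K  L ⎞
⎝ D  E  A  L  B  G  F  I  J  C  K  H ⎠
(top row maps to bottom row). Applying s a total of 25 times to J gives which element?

L

Tracing J → C → … returns to J after 7 steps, so J lies in a 7-cycle (A, D, L, H, I, J, C).
On a 7-cycle, s^7 is the identity, so s^25 = s^4 there (25 ≡ 4 mod 7).
Advancing 4 steps from J: J → C → A → D → L.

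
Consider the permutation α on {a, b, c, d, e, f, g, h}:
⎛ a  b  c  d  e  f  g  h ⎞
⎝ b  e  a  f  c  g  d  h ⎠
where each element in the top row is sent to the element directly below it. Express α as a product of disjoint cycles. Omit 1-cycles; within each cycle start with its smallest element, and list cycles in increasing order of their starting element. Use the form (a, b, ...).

From a: a → b → e → c → a, closing the cycle (a, b, e, c).
Continuing from each remaining unvisited element yields (a, b, e, c)(d, f, g).

(a, b, e, c)(d, f, g)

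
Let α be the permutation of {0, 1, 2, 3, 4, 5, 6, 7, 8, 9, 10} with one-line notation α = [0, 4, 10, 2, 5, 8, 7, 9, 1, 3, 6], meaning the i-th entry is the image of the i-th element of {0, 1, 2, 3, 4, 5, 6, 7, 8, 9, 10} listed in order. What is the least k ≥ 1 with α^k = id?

12

The disjoint-cycle form of α has cycle lengths 6, 4, 1.
The order is lcm(6, 4) = 12.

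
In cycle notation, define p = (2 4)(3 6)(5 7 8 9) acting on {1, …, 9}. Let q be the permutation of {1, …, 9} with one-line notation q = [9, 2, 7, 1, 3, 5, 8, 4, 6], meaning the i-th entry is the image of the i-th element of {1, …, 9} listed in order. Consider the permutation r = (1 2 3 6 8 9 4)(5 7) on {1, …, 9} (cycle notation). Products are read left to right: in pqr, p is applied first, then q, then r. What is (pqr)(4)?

(pqr)(4) = r(q(p(4))). p(4) = 2, then q(2) = 2, then r(2) = 3, so the result is 3.

3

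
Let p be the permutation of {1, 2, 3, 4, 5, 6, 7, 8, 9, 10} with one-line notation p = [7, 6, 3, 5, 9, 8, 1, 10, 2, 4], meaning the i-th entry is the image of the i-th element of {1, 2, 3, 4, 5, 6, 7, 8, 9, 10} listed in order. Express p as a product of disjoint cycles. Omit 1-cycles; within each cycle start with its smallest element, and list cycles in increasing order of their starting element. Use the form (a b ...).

(1 7)(2 6 8 10 4 5 9)

Start at 1 and follow images: 1 → 7 → 1, giving the cycle (1 7).
Repeating from the next unused element and collecting all non-trivial cycles gives (1 7)(2 6 8 10 4 5 9).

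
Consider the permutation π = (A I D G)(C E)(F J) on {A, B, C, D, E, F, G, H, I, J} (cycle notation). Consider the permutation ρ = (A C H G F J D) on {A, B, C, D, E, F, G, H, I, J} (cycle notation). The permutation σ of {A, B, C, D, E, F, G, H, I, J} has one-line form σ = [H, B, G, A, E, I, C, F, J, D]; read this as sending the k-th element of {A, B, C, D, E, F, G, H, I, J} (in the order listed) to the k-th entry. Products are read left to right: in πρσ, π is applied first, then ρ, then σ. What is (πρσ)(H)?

Apply the permutations in order: π(H) = H, then ρ(H) = G, then σ(G) = C. So (πρσ)(H) = C.

C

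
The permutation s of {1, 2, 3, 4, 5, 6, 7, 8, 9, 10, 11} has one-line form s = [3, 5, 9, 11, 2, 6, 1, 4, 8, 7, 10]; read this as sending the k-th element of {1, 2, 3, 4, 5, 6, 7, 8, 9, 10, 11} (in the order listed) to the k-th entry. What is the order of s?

8

The disjoint-cycle form of s has cycle lengths 8, 2, 1.
The order is lcm(8, 2) = 8.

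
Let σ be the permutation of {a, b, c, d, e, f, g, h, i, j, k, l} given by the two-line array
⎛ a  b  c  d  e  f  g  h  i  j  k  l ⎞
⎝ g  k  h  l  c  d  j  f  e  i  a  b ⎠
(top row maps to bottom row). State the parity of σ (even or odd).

odd

In disjoint-cycle form the cycle lengths are 12.
A cycle of length ℓ contributes ℓ−1 transpositions, so σ is a product of 11 transpositions — odd.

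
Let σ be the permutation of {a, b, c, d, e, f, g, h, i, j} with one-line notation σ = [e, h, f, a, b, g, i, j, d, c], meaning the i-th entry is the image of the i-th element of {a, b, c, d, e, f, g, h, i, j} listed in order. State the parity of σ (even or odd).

odd

In disjoint-cycle form the cycle lengths are 10.
A cycle is odd iff its length is even; σ has 1 even-length cycle, so sgn(σ) = (−1)^1 and σ is odd.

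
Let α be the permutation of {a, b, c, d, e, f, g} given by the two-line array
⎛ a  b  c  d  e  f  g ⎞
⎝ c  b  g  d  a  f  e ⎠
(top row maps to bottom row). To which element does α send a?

c

The entry below a in the array is c, so α(a) = c.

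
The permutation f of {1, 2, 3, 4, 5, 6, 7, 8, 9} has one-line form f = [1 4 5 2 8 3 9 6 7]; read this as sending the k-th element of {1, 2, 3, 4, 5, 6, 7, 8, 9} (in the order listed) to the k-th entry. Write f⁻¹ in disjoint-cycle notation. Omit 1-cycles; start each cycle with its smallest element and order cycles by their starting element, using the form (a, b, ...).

The cycle decomposition of f is (2, 4)(3, 5, 8, 6)(7, 9).
Reversing each cycle (and rotating so the smallest element leads) gives f⁻¹ = (2, 4)(3, 6, 8, 5)(7, 9).

(2, 4)(3, 6, 8, 5)(7, 9)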